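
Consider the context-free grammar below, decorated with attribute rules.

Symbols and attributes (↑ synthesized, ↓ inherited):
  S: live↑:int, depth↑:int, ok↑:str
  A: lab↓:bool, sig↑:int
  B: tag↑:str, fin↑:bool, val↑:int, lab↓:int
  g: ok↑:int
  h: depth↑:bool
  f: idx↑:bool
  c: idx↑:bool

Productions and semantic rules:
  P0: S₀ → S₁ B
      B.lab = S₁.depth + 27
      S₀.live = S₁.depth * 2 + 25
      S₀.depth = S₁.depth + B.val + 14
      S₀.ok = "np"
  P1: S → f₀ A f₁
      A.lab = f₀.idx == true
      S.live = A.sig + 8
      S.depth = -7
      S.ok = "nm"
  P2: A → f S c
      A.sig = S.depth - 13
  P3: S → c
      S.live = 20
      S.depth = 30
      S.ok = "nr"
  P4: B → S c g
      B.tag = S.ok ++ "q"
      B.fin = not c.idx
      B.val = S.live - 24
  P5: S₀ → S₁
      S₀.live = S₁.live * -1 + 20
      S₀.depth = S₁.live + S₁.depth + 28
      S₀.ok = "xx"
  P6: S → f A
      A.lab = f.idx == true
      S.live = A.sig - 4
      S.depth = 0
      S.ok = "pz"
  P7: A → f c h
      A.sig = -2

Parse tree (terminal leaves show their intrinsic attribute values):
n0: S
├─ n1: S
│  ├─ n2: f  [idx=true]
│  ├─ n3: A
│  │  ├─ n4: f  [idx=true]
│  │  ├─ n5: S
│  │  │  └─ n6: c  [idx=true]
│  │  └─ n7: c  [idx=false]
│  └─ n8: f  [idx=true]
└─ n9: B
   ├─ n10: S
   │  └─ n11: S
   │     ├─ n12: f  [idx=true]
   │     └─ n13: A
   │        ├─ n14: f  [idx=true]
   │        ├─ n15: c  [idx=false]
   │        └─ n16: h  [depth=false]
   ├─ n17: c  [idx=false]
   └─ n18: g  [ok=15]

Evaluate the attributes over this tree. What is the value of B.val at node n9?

2

1. n2.idx = true  [terminal]
2. n3.lab = true  [f₀.idx == true]
3. n4.idx = true  [terminal]
4. n6.idx = true  [terminal]
5. n5.live = 20  [20]
6. n5.depth = 30  [30]
7. n5.ok = "nr"  ["nr"]
8. n7.idx = false  [terminal]
9. n3.sig = 17  [S.depth - 13]
10. n8.idx = true  [terminal]
11. n1.live = 25  [A.sig + 8]
12. n1.depth = -7  [-7]
13. n1.ok = "nm"  ["nm"]
14. n9.lab = 20  [S₁.depth + 27]
15. n12.idx = true  [terminal]
16. n13.lab = true  [f.idx == true]
17. n14.idx = true  [terminal]
18. n15.idx = false  [terminal]
19. n16.depth = false  [terminal]
20. n13.sig = -2  [-2]
21. n11.live = -6  [A.sig - 4]
22. n11.depth = 0  [0]
23. n11.ok = "pz"  ["pz"]
24. n10.live = 26  [S₁.live * -1 + 20]
25. n10.depth = 22  [S₁.live + S₁.depth + 28]
26. n10.ok = "xx"  ["xx"]
27. n17.idx = false  [terminal]
28. n18.ok = 15  [terminal]
29. n9.tag = "xxq"  [S.ok ++ "q"]
30. n9.fin = true  [not c.idx]
31. n9.val = 2  [S.live - 24]
32. n0.live = 11  [S₁.depth * 2 + 25]
33. n0.depth = 9  [S₁.depth + B.val + 14]
34. n0.ok = "np"  ["np"]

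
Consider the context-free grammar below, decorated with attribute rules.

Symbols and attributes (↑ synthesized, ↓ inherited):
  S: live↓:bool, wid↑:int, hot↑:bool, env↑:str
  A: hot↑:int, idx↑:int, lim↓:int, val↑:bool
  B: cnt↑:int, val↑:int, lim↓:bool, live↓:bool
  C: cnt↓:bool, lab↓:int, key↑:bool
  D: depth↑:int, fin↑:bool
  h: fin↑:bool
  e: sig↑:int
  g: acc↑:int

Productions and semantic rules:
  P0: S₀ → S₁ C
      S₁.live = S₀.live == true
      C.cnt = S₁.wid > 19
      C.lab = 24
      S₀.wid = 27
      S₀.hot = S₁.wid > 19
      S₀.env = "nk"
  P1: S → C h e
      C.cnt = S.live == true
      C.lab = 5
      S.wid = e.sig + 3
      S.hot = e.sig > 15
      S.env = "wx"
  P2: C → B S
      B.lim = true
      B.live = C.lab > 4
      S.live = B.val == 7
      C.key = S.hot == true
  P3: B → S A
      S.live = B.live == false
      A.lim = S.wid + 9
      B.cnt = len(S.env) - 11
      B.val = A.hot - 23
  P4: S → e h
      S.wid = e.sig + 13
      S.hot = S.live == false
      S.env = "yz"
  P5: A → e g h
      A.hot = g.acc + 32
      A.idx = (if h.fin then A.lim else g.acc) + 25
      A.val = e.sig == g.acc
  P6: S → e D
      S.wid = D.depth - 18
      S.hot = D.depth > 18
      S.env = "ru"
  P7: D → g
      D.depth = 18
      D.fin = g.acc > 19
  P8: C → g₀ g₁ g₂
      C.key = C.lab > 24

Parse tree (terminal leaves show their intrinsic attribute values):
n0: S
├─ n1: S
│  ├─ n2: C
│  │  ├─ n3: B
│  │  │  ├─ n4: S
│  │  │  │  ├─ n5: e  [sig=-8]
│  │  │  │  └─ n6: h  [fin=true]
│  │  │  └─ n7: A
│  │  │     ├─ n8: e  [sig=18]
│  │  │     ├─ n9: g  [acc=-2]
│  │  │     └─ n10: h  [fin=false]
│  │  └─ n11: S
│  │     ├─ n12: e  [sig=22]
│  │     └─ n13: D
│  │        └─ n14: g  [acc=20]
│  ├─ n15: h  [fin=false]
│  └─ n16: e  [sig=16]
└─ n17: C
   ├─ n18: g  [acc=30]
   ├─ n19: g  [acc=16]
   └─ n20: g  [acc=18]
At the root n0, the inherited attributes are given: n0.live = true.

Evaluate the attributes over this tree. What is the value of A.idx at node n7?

23

1. n0.live = true  [given at root]
2. n1.live = true  [S₀.live == true]
3. n2.cnt = true  [S.live == true]
4. n2.lab = 5  [5]
5. n3.lim = true  [true]
6. n3.live = true  [C.lab > 4]
7. n4.live = false  [B.live == false]
8. n5.sig = -8  [terminal]
9. n6.fin = true  [terminal]
10. n4.wid = 5  [e.sig + 13]
11. n4.hot = true  [S.live == false]
12. n4.env = "yz"  ["yz"]
13. n7.lim = 14  [S.wid + 9]
14. n8.sig = 18  [terminal]
15. n9.acc = -2  [terminal]
16. n10.fin = false  [terminal]
17. n7.hot = 30  [g.acc + 32]
18. n7.idx = 23  [(if h.fin then A.lim else g.acc) + 25]
19. n7.val = false  [e.sig == g.acc]
20. n3.cnt = -9  [len(S.env) - 11]
21. n3.val = 7  [A.hot - 23]
22. n11.live = true  [B.val == 7]
23. n12.sig = 22  [terminal]
24. n14.acc = 20  [terminal]
25. n13.depth = 18  [18]
26. n13.fin = true  [g.acc > 19]
27. n11.wid = 0  [D.depth - 18]
28. n11.hot = false  [D.depth > 18]
29. n11.env = "ru"  ["ru"]
30. n2.key = false  [S.hot == true]
31. n15.fin = false  [terminal]
32. n16.sig = 16  [terminal]
33. n1.wid = 19  [e.sig + 3]
34. n1.hot = true  [e.sig > 15]
35. n1.env = "wx"  ["wx"]
36. n17.cnt = false  [S₁.wid > 19]
37. n17.lab = 24  [24]
38. n18.acc = 30  [terminal]
39. n19.acc = 16  [terminal]
40. n20.acc = 18  [terminal]
41. n17.key = false  [C.lab > 24]
42. n0.wid = 27  [27]
43. n0.hot = false  [S₁.wid > 19]
44. n0.env = "nk"  ["nk"]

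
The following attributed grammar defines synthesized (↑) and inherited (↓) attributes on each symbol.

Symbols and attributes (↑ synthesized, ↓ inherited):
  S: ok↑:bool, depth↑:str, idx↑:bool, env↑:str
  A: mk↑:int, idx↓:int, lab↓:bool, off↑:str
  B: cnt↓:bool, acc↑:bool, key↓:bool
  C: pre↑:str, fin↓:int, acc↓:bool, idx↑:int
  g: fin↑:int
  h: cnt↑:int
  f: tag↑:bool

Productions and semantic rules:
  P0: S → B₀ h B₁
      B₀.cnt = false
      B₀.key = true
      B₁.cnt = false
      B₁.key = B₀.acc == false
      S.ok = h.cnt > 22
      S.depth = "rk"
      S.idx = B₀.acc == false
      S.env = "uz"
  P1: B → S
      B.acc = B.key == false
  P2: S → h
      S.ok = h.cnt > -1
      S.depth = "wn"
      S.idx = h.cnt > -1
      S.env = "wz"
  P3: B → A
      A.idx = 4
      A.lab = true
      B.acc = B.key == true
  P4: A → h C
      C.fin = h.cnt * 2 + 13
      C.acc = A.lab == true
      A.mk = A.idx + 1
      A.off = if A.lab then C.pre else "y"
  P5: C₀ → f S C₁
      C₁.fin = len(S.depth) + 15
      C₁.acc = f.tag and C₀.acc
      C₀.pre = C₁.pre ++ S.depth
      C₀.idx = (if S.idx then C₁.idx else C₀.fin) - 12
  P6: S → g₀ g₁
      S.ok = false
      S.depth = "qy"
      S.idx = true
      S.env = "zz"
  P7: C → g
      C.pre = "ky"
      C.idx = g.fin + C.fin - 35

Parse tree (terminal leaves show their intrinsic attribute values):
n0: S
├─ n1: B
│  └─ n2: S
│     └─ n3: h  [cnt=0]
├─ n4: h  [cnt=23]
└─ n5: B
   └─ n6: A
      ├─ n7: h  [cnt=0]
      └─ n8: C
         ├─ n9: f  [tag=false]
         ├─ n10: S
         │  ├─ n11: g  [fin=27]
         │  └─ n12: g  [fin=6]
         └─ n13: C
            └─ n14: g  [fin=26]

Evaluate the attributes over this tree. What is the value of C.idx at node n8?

-4

1. n1.cnt = false  [false]
2. n1.key = true  [true]
3. n3.cnt = 0  [terminal]
4. n2.ok = true  [h.cnt > -1]
5. n2.depth = "wn"  ["wn"]
6. n2.idx = true  [h.cnt > -1]
7. n2.env = "wz"  ["wz"]
8. n1.acc = false  [B.key == false]
9. n4.cnt = 23  [terminal]
10. n5.cnt = false  [false]
11. n5.key = true  [B₀.acc == false]
12. n6.idx = 4  [4]
13. n6.lab = true  [true]
14. n7.cnt = 0  [terminal]
15. n8.fin = 13  [h.cnt * 2 + 13]
16. n8.acc = true  [A.lab == true]
17. n9.tag = false  [terminal]
18. n11.fin = 27  [terminal]
19. n12.fin = 6  [terminal]
20. n10.ok = false  [false]
21. n10.depth = "qy"  ["qy"]
22. n10.idx = true  [true]
23. n10.env = "zz"  ["zz"]
24. n13.fin = 17  [len(S.depth) + 15]
25. n13.acc = false  [f.tag and C₀.acc]
26. n14.fin = 26  [terminal]
27. n13.pre = "ky"  ["ky"]
28. n13.idx = 8  [g.fin + C.fin - 35]
29. n8.pre = "kyqy"  [C₁.pre ++ S.depth]
30. n8.idx = -4  [(if S.idx then C₁.idx else C₀.fin) - 12]
31. n6.mk = 5  [A.idx + 1]
32. n6.off = "kyqy"  [if A.lab then C.pre else "y"]
33. n5.acc = true  [B.key == true]
34. n0.ok = true  [h.cnt > 22]
35. n0.depth = "rk"  ["rk"]
36. n0.idx = true  [B₀.acc == false]
37. n0.env = "uz"  ["uz"]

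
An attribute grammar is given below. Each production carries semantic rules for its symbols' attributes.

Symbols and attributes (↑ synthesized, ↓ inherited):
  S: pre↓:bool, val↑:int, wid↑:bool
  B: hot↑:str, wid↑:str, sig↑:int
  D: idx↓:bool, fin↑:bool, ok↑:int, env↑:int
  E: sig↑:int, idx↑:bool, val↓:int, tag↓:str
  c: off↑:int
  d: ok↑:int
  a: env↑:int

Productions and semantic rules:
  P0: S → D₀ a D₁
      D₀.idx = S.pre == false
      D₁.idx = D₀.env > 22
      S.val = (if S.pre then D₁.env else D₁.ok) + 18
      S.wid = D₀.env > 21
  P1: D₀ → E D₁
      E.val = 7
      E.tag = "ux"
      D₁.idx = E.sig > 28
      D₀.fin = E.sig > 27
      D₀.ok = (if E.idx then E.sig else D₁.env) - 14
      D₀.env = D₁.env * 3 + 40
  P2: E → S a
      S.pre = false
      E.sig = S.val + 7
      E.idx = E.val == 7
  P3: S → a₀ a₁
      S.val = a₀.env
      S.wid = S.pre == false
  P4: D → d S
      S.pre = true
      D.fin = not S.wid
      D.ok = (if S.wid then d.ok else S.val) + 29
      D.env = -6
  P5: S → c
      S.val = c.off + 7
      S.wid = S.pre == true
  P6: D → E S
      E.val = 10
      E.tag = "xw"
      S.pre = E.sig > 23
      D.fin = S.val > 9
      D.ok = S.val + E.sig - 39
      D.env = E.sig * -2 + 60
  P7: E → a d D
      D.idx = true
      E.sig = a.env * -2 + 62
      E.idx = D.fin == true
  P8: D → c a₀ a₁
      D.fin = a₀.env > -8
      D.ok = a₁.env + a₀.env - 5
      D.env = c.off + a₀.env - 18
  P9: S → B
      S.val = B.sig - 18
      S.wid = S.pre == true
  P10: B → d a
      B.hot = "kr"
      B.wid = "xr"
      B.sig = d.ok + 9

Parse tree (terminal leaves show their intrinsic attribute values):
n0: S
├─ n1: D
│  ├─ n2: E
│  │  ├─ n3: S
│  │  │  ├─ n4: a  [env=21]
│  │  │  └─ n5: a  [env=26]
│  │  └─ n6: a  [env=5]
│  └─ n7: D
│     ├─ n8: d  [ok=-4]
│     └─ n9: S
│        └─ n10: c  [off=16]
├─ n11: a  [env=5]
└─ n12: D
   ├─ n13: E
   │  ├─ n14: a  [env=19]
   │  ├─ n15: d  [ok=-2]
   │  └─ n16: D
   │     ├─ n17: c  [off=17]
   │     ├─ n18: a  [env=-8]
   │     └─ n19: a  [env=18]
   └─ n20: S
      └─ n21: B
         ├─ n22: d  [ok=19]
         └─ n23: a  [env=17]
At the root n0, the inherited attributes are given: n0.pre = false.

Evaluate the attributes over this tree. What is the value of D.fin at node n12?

1. n0.pre = false  [given at root]
2. n1.idx = true  [S.pre == false]
3. n2.val = 7  [7]
4. n2.tag = "ux"  ["ux"]
5. n3.pre = false  [false]
6. n4.env = 21  [terminal]
7. n5.env = 26  [terminal]
8. n3.val = 21  [a₀.env]
9. n3.wid = true  [S.pre == false]
10. n6.env = 5  [terminal]
11. n2.sig = 28  [S.val + 7]
12. n2.idx = true  [E.val == 7]
13. n7.idx = false  [E.sig > 28]
14. n8.ok = -4  [terminal]
15. n9.pre = true  [true]
16. n10.off = 16  [terminal]
17. n9.val = 23  [c.off + 7]
18. n9.wid = true  [S.pre == true]
19. n7.fin = false  [not S.wid]
20. n7.ok = 25  [(if S.wid then d.ok else S.val) + 29]
21. n7.env = -6  [-6]
22. n1.fin = true  [E.sig > 27]
23. n1.ok = 14  [(if E.idx then E.sig else D₁.env) - 14]
24. n1.env = 22  [D₁.env * 3 + 40]
25. n11.env = 5  [terminal]
26. n12.idx = false  [D₀.env > 22]
27. n13.val = 10  [10]
28. n13.tag = "xw"  ["xw"]
29. n14.env = 19  [terminal]
30. n15.ok = -2  [terminal]
31. n16.idx = true  [true]
32. n17.off = 17  [terminal]
33. n18.env = -8  [terminal]
34. n19.env = 18  [terminal]
35. n16.fin = false  [a₀.env > -8]
36. n16.ok = 5  [a₁.env + a₀.env - 5]
37. n16.env = -9  [c.off + a₀.env - 18]
38. n13.sig = 24  [a.env * -2 + 62]
39. n13.idx = false  [D.fin == true]
40. n20.pre = true  [E.sig > 23]
41. n22.ok = 19  [terminal]
42. n23.env = 17  [terminal]
43. n21.hot = "kr"  ["kr"]
44. n21.wid = "xr"  ["xr"]
45. n21.sig = 28  [d.ok + 9]
46. n20.val = 10  [B.sig - 18]
47. n20.wid = true  [S.pre == true]
48. n12.fin = true  [S.val > 9]
49. n12.ok = -5  [S.val + E.sig - 39]
50. n12.env = 12  [E.sig * -2 + 60]
51. n0.val = 13  [(if S.pre then D₁.env else D₁.ok) + 18]
52. n0.wid = true  [D₀.env > 21]

true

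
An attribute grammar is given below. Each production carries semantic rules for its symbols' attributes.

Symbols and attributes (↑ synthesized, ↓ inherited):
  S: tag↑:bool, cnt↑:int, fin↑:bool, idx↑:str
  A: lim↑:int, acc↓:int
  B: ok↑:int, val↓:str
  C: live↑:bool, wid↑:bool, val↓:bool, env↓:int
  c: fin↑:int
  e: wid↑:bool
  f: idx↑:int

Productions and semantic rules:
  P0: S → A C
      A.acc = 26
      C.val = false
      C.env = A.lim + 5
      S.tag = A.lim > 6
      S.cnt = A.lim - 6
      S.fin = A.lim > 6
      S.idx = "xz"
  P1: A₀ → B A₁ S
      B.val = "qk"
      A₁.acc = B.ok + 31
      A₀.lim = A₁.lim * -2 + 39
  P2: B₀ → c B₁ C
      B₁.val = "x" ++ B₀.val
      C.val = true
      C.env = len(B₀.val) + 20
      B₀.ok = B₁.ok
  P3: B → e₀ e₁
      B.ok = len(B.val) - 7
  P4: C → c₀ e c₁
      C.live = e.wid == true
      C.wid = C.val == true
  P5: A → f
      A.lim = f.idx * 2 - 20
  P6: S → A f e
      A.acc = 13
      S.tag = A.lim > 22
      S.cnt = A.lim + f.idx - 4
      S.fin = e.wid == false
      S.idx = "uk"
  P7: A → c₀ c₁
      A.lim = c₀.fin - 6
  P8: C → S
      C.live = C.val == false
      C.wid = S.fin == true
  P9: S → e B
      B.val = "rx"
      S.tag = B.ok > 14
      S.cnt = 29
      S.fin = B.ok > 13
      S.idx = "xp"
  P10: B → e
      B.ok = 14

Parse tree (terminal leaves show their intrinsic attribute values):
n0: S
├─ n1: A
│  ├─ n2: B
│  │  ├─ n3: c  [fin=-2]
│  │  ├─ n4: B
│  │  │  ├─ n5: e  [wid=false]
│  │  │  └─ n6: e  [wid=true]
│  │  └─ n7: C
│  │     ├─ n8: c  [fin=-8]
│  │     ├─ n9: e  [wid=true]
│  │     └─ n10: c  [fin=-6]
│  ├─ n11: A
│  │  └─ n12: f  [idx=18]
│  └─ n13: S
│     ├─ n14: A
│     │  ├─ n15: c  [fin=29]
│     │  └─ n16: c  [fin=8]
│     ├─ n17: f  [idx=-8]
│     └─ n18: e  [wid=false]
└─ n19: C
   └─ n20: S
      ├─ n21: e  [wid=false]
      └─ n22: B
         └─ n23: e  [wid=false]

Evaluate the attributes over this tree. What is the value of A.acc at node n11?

1. n1.acc = 26  [26]
2. n2.val = "qk"  ["qk"]
3. n3.fin = -2  [terminal]
4. n4.val = "xqk"  ["x" ++ B₀.val]
5. n5.wid = false  [terminal]
6. n6.wid = true  [terminal]
7. n4.ok = -4  [len(B.val) - 7]
8. n7.val = true  [true]
9. n7.env = 22  [len(B₀.val) + 20]
10. n8.fin = -8  [terminal]
11. n9.wid = true  [terminal]
12. n10.fin = -6  [terminal]
13. n7.live = true  [e.wid == true]
14. n7.wid = true  [C.val == true]
15. n2.ok = -4  [B₁.ok]
16. n11.acc = 27  [B.ok + 31]
17. n12.idx = 18  [terminal]
18. n11.lim = 16  [f.idx * 2 - 20]
19. n14.acc = 13  [13]
20. n15.fin = 29  [terminal]
21. n16.fin = 8  [terminal]
22. n14.lim = 23  [c₀.fin - 6]
23. n17.idx = -8  [terminal]
24. n18.wid = false  [terminal]
25. n13.tag = true  [A.lim > 22]
26. n13.cnt = 11  [A.lim + f.idx - 4]
27. n13.fin = true  [e.wid == false]
28. n13.idx = "uk"  ["uk"]
29. n1.lim = 7  [A₁.lim * -2 + 39]
30. n19.val = false  [false]
31. n19.env = 12  [A.lim + 5]
32. n21.wid = false  [terminal]
33. n22.val = "rx"  ["rx"]
34. n23.wid = false  [terminal]
35. n22.ok = 14  [14]
36. n20.tag = false  [B.ok > 14]
37. n20.cnt = 29  [29]
38. n20.fin = true  [B.ok > 13]
39. n20.idx = "xp"  ["xp"]
40. n19.live = true  [C.val == false]
41. n19.wid = true  [S.fin == true]
42. n0.tag = true  [A.lim > 6]
43. n0.cnt = 1  [A.lim - 6]
44. n0.fin = true  [A.lim > 6]
45. n0.idx = "xz"  ["xz"]

27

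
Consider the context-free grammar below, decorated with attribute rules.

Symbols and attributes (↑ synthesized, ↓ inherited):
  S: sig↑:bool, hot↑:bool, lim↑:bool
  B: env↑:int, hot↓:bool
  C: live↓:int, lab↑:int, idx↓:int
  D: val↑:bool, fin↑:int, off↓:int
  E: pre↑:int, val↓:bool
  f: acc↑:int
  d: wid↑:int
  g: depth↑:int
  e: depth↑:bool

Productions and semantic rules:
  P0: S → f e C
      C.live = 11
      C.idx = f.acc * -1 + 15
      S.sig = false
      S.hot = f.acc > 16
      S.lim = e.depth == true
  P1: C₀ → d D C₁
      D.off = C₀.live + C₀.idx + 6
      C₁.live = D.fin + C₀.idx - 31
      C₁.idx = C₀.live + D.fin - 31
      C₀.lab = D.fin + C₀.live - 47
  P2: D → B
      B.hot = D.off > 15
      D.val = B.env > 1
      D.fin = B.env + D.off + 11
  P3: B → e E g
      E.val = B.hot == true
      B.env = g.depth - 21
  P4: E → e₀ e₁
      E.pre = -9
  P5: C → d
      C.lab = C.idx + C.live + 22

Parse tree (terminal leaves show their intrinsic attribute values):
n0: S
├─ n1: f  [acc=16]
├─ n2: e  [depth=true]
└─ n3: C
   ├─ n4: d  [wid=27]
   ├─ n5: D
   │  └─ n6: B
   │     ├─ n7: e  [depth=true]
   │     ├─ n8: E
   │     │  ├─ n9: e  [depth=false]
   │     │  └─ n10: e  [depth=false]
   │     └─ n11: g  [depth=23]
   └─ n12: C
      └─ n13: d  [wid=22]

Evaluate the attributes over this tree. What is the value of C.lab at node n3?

-7

1. n1.acc = 16  [terminal]
2. n2.depth = true  [terminal]
3. n3.live = 11  [11]
4. n3.idx = -1  [f.acc * -1 + 15]
5. n4.wid = 27  [terminal]
6. n5.off = 16  [C₀.live + C₀.idx + 6]
7. n6.hot = true  [D.off > 15]
8. n7.depth = true  [terminal]
9. n8.val = true  [B.hot == true]
10. n9.depth = false  [terminal]
11. n10.depth = false  [terminal]
12. n8.pre = -9  [-9]
13. n11.depth = 23  [terminal]
14. n6.env = 2  [g.depth - 21]
15. n5.val = true  [B.env > 1]
16. n5.fin = 29  [B.env + D.off + 11]
17. n12.live = -3  [D.fin + C₀.idx - 31]
18. n12.idx = 9  [C₀.live + D.fin - 31]
19. n13.wid = 22  [terminal]
20. n12.lab = 28  [C.idx + C.live + 22]
21. n3.lab = -7  [D.fin + C₀.live - 47]
22. n0.sig = false  [false]
23. n0.hot = false  [f.acc > 16]
24. n0.lim = true  [e.depth == true]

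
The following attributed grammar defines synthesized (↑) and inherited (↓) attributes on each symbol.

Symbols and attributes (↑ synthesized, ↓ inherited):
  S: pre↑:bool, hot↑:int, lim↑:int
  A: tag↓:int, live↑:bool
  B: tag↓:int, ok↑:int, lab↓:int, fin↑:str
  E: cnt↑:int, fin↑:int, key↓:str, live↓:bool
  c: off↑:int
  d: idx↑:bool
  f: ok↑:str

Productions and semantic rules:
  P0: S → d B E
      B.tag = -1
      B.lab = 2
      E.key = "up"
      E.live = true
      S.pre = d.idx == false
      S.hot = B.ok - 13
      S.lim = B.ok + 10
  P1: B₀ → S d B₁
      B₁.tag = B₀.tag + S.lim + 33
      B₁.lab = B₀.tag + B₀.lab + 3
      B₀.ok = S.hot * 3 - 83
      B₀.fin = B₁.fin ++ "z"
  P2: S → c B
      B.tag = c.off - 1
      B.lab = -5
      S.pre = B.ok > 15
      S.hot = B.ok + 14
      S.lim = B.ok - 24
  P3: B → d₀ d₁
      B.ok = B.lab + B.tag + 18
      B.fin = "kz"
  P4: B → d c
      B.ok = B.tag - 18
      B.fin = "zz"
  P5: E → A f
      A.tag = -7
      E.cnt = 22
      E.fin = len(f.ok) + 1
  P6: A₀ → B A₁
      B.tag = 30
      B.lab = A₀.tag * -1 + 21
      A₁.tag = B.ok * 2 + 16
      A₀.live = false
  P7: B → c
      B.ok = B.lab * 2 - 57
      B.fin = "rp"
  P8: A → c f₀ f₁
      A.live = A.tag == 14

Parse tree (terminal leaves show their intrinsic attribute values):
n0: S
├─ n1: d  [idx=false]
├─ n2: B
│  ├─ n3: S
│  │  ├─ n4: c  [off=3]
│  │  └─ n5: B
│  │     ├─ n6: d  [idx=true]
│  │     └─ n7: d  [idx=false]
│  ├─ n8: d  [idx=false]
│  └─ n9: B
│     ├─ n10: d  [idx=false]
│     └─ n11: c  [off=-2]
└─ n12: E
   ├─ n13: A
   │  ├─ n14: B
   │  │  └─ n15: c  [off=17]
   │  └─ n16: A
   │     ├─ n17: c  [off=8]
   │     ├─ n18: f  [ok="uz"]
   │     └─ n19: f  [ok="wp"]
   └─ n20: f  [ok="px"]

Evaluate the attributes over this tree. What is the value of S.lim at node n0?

1. n1.idx = false  [terminal]
2. n2.tag = -1  [-1]
3. n2.lab = 2  [2]
4. n4.off = 3  [terminal]
5. n5.tag = 2  [c.off - 1]
6. n5.lab = -5  [-5]
7. n6.idx = true  [terminal]
8. n7.idx = false  [terminal]
9. n5.ok = 15  [B.lab + B.tag + 18]
10. n5.fin = "kz"  ["kz"]
11. n3.pre = false  [B.ok > 15]
12. n3.hot = 29  [B.ok + 14]
13. n3.lim = -9  [B.ok - 24]
14. n8.idx = false  [terminal]
15. n9.tag = 23  [B₀.tag + S.lim + 33]
16. n9.lab = 4  [B₀.tag + B₀.lab + 3]
17. n10.idx = false  [terminal]
18. n11.off = -2  [terminal]
19. n9.ok = 5  [B.tag - 18]
20. n9.fin = "zz"  ["zz"]
21. n2.ok = 4  [S.hot * 3 - 83]
22. n2.fin = "zzz"  [B₁.fin ++ "z"]
23. n12.key = "up"  ["up"]
24. n12.live = true  [true]
25. n13.tag = -7  [-7]
26. n14.tag = 30  [30]
27. n14.lab = 28  [A₀.tag * -1 + 21]
28. n15.off = 17  [terminal]
29. n14.ok = -1  [B.lab * 2 - 57]
30. n14.fin = "rp"  ["rp"]
31. n16.tag = 14  [B.ok * 2 + 16]
32. n17.off = 8  [terminal]
33. n18.ok = "uz"  [terminal]
34. n19.ok = "wp"  [terminal]
35. n16.live = true  [A.tag == 14]
36. n13.live = false  [false]
37. n20.ok = "px"  [terminal]
38. n12.cnt = 22  [22]
39. n12.fin = 3  [len(f.ok) + 1]
40. n0.pre = true  [d.idx == false]
41. n0.hot = -9  [B.ok - 13]
42. n0.lim = 14  [B.ok + 10]

14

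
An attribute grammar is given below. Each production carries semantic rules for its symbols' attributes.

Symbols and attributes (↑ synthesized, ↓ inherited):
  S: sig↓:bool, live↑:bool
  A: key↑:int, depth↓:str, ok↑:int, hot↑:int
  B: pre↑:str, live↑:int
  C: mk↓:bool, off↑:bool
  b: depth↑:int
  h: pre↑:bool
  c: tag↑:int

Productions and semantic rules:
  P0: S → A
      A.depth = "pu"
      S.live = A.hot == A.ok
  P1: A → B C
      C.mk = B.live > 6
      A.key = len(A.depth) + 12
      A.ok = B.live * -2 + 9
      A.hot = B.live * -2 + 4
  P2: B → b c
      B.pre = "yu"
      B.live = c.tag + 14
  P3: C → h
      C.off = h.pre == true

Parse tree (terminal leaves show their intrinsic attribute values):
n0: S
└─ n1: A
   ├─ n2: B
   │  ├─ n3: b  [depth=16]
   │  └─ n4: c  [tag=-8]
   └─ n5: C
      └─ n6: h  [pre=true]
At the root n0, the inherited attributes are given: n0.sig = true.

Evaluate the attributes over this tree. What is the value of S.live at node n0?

false

1. n0.sig = true  [given at root]
2. n1.depth = "pu"  ["pu"]
3. n3.depth = 16  [terminal]
4. n4.tag = -8  [terminal]
5. n2.pre = "yu"  ["yu"]
6. n2.live = 6  [c.tag + 14]
7. n5.mk = false  [B.live > 6]
8. n6.pre = true  [terminal]
9. n5.off = true  [h.pre == true]
10. n1.key = 14  [len(A.depth) + 12]
11. n1.ok = -3  [B.live * -2 + 9]
12. n1.hot = -8  [B.live * -2 + 4]
13. n0.live = false  [A.hot == A.ok]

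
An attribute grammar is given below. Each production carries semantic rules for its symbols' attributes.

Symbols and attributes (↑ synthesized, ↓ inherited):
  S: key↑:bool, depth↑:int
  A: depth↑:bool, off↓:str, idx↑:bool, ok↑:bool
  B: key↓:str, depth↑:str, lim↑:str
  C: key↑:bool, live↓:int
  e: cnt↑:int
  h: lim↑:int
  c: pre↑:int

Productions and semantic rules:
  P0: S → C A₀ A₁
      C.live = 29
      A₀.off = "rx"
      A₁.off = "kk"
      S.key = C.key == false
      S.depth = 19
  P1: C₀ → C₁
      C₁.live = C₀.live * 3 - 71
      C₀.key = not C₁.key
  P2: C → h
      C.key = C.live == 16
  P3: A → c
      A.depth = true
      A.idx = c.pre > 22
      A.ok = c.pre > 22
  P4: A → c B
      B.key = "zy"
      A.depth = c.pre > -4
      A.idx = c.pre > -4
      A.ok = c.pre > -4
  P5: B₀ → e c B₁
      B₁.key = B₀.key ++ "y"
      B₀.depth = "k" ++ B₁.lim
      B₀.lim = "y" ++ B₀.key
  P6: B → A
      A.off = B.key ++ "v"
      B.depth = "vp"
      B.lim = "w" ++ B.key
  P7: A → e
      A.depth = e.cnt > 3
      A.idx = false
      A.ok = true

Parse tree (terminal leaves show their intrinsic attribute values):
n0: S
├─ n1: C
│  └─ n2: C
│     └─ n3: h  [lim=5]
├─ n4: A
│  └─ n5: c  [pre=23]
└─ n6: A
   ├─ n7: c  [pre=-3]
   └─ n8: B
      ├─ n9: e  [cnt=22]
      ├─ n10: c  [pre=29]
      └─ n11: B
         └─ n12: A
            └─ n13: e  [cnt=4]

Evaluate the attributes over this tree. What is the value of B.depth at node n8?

"kwzyy"

1. n1.live = 29  [29]
2. n2.live = 16  [C₀.live * 3 - 71]
3. n3.lim = 5  [terminal]
4. n2.key = true  [C.live == 16]
5. n1.key = false  [not C₁.key]
6. n4.off = "rx"  ["rx"]
7. n5.pre = 23  [terminal]
8. n4.depth = true  [true]
9. n4.idx = true  [c.pre > 22]
10. n4.ok = true  [c.pre > 22]
11. n6.off = "kk"  ["kk"]
12. n7.pre = -3  [terminal]
13. n8.key = "zy"  ["zy"]
14. n9.cnt = 22  [terminal]
15. n10.pre = 29  [terminal]
16. n11.key = "zyy"  [B₀.key ++ "y"]
17. n12.off = "zyyv"  [B.key ++ "v"]
18. n13.cnt = 4  [terminal]
19. n12.depth = true  [e.cnt > 3]
20. n12.idx = false  [false]
21. n12.ok = true  [true]
22. n11.depth = "vp"  ["vp"]
23. n11.lim = "wzyy"  ["w" ++ B.key]
24. n8.depth = "kwzyy"  ["k" ++ B₁.lim]
25. n8.lim = "yzy"  ["y" ++ B₀.key]
26. n6.depth = true  [c.pre > -4]
27. n6.idx = true  [c.pre > -4]
28. n6.ok = true  [c.pre > -4]
29. n0.key = true  [C.key == false]
30. n0.depth = 19  [19]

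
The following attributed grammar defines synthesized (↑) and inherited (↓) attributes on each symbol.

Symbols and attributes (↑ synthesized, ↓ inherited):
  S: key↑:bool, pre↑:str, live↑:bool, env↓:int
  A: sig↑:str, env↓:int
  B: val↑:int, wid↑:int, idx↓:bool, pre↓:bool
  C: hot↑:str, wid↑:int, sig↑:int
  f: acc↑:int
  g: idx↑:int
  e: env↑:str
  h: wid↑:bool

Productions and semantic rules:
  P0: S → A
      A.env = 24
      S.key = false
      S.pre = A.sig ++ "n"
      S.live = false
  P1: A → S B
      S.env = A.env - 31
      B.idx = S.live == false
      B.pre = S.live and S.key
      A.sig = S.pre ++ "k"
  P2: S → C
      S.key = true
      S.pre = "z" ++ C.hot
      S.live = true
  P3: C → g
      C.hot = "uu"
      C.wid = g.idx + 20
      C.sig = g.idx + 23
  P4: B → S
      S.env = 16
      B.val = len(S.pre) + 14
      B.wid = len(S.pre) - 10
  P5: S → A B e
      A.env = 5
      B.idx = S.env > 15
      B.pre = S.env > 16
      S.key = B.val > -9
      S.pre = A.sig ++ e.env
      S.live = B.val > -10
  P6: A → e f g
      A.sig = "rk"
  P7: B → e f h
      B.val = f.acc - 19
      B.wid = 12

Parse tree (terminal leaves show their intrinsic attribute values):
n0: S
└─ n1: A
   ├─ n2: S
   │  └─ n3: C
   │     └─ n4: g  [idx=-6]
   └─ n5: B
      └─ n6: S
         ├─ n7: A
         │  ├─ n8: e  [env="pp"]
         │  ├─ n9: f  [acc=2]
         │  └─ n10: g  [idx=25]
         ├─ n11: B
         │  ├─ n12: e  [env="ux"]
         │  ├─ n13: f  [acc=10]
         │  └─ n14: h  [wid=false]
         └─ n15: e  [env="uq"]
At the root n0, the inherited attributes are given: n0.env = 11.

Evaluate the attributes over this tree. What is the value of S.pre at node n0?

"zuukn"

1. n0.env = 11  [given at root]
2. n1.env = 24  [24]
3. n2.env = -7  [A.env - 31]
4. n4.idx = -6  [terminal]
5. n3.hot = "uu"  ["uu"]
6. n3.wid = 14  [g.idx + 20]
7. n3.sig = 17  [g.idx + 23]
8. n2.key = true  [true]
9. n2.pre = "zuu"  ["z" ++ C.hot]
10. n2.live = true  [true]
11. n5.idx = false  [S.live == false]
12. n5.pre = true  [S.live and S.key]
13. n6.env = 16  [16]
14. n7.env = 5  [5]
15. n8.env = "pp"  [terminal]
16. n9.acc = 2  [terminal]
17. n10.idx = 25  [terminal]
18. n7.sig = "rk"  ["rk"]
19. n11.idx = true  [S.env > 15]
20. n11.pre = false  [S.env > 16]
21. n12.env = "ux"  [terminal]
22. n13.acc = 10  [terminal]
23. n14.wid = false  [terminal]
24. n11.val = -9  [f.acc - 19]
25. n11.wid = 12  [12]
26. n15.env = "uq"  [terminal]
27. n6.key = false  [B.val > -9]
28. n6.pre = "rkuq"  [A.sig ++ e.env]
29. n6.live = true  [B.val > -10]
30. n5.val = 18  [len(S.pre) + 14]
31. n5.wid = -6  [len(S.pre) - 10]
32. n1.sig = "zuuk"  [S.pre ++ "k"]
33. n0.key = false  [false]
34. n0.pre = "zuukn"  [A.sig ++ "n"]
35. n0.live = false  [false]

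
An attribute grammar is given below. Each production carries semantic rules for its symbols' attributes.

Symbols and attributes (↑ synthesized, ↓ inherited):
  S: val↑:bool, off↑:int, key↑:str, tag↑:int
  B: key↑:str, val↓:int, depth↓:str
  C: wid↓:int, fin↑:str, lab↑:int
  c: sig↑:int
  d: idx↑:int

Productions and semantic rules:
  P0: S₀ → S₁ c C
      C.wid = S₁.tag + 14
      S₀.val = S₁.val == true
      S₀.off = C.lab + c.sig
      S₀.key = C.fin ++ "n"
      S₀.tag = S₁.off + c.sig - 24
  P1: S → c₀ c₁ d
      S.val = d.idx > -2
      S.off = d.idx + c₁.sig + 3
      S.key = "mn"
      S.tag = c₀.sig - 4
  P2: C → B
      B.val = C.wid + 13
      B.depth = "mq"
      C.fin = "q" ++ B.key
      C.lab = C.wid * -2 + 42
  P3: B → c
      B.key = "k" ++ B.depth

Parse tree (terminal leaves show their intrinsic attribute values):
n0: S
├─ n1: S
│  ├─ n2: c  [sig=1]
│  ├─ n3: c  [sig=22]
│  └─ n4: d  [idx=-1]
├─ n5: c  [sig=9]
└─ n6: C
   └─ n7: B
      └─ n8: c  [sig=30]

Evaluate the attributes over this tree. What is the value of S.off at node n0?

1. n2.sig = 1  [terminal]
2. n3.sig = 22  [terminal]
3. n4.idx = -1  [terminal]
4. n1.val = true  [d.idx > -2]
5. n1.off = 24  [d.idx + c₁.sig + 3]
6. n1.key = "mn"  ["mn"]
7. n1.tag = -3  [c₀.sig - 4]
8. n5.sig = 9  [terminal]
9. n6.wid = 11  [S₁.tag + 14]
10. n7.val = 24  [C.wid + 13]
11. n7.depth = "mq"  ["mq"]
12. n8.sig = 30  [terminal]
13. n7.key = "kmq"  ["k" ++ B.depth]
14. n6.fin = "qkmq"  ["q" ++ B.key]
15. n6.lab = 20  [C.wid * -2 + 42]
16. n0.val = true  [S₁.val == true]
17. n0.off = 29  [C.lab + c.sig]
18. n0.key = "qkmqn"  [C.fin ++ "n"]
19. n0.tag = 9  [S₁.off + c.sig - 24]

29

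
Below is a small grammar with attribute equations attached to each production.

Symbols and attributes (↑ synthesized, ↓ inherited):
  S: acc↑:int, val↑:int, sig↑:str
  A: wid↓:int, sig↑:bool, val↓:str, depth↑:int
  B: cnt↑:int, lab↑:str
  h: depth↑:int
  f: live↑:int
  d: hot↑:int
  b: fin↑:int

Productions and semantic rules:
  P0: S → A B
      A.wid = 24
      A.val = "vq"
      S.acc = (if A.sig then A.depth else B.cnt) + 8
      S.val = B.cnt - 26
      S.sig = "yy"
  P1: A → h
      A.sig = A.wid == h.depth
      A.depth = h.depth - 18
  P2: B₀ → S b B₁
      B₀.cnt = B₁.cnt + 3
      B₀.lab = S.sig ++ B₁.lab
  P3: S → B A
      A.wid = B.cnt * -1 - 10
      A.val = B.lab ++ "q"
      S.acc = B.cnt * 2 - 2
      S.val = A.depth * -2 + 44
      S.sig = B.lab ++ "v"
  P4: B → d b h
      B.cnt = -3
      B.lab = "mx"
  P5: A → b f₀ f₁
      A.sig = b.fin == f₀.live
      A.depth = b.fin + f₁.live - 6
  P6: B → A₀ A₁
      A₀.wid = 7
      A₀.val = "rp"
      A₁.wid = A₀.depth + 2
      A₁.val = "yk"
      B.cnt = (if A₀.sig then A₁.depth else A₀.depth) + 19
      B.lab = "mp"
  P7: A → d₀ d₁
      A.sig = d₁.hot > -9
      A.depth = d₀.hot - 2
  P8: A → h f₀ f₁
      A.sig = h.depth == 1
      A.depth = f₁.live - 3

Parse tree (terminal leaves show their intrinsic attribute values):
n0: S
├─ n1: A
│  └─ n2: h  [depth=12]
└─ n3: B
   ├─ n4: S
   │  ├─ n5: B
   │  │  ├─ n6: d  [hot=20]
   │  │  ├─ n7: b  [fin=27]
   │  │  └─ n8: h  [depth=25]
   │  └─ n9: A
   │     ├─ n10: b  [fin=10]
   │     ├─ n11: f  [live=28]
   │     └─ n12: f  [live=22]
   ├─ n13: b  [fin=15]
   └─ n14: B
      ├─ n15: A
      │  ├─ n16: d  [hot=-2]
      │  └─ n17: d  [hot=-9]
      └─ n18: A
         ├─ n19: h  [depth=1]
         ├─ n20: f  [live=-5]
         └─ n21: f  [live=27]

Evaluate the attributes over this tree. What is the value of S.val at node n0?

-8

1. n1.wid = 24  [24]
2. n1.val = "vq"  ["vq"]
3. n2.depth = 12  [terminal]
4. n1.sig = false  [A.wid == h.depth]
5. n1.depth = -6  [h.depth - 18]
6. n6.hot = 20  [terminal]
7. n7.fin = 27  [terminal]
8. n8.depth = 25  [terminal]
9. n5.cnt = -3  [-3]
10. n5.lab = "mx"  ["mx"]
11. n9.wid = -7  [B.cnt * -1 - 10]
12. n9.val = "mxq"  [B.lab ++ "q"]
13. n10.fin = 10  [terminal]
14. n11.live = 28  [terminal]
15. n12.live = 22  [terminal]
16. n9.sig = false  [b.fin == f₀.live]
17. n9.depth = 26  [b.fin + f₁.live - 6]
18. n4.acc = -8  [B.cnt * 2 - 2]
19. n4.val = -8  [A.depth * -2 + 44]
20. n4.sig = "mxv"  [B.lab ++ "v"]
21. n13.fin = 15  [terminal]
22. n15.wid = 7  [7]
23. n15.val = "rp"  ["rp"]
24. n16.hot = -2  [terminal]
25. n17.hot = -9  [terminal]
26. n15.sig = false  [d₁.hot > -9]
27. n15.depth = -4  [d₀.hot - 2]
28. n18.wid = -2  [A₀.depth + 2]
29. n18.val = "yk"  ["yk"]
30. n19.depth = 1  [terminal]
31. n20.live = -5  [terminal]
32. n21.live = 27  [terminal]
33. n18.sig = true  [h.depth == 1]
34. n18.depth = 24  [f₁.live - 3]
35. n14.cnt = 15  [(if A₀.sig then A₁.depth else A₀.depth) + 19]
36. n14.lab = "mp"  ["mp"]
37. n3.cnt = 18  [B₁.cnt + 3]
38. n3.lab = "mxvmp"  [S.sig ++ B₁.lab]
39. n0.acc = 26  [(if A.sig then A.depth else B.cnt) + 8]
40. n0.val = -8  [B.cnt - 26]
41. n0.sig = "yy"  ["yy"]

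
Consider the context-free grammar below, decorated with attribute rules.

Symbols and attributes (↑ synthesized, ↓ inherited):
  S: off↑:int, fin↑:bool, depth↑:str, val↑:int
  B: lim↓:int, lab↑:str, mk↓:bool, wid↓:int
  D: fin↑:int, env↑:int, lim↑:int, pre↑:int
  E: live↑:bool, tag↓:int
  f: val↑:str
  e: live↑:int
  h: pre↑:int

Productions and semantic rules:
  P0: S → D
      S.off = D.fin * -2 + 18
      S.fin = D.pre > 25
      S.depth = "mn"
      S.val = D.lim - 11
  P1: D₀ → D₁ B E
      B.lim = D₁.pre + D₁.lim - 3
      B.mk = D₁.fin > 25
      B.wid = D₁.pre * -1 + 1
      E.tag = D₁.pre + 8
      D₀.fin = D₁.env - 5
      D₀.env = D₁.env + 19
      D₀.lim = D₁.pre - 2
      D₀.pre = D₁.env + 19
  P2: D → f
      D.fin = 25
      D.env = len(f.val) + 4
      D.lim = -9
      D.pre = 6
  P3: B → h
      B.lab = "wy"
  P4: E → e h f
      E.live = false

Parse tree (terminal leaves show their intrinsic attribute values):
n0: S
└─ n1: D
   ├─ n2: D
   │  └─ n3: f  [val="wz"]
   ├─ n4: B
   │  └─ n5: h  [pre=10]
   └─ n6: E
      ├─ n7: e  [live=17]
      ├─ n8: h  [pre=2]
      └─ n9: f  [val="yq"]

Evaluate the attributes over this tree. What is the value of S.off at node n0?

1. n3.val = "wz"  [terminal]
2. n2.fin = 25  [25]
3. n2.env = 6  [len(f.val) + 4]
4. n2.lim = -9  [-9]
5. n2.pre = 6  [6]
6. n4.lim = -6  [D₁.pre + D₁.lim - 3]
7. n4.mk = false  [D₁.fin > 25]
8. n4.wid = -5  [D₁.pre * -1 + 1]
9. n5.pre = 10  [terminal]
10. n4.lab = "wy"  ["wy"]
11. n6.tag = 14  [D₁.pre + 8]
12. n7.live = 17  [terminal]
13. n8.pre = 2  [terminal]
14. n9.val = "yq"  [terminal]
15. n6.live = false  [false]
16. n1.fin = 1  [D₁.env - 5]
17. n1.env = 25  [D₁.env + 19]
18. n1.lim = 4  [D₁.pre - 2]
19. n1.pre = 25  [D₁.env + 19]
20. n0.off = 16  [D.fin * -2 + 18]
21. n0.fin = false  [D.pre > 25]
22. n0.depth = "mn"  ["mn"]
23. n0.val = -7  [D.lim - 11]

16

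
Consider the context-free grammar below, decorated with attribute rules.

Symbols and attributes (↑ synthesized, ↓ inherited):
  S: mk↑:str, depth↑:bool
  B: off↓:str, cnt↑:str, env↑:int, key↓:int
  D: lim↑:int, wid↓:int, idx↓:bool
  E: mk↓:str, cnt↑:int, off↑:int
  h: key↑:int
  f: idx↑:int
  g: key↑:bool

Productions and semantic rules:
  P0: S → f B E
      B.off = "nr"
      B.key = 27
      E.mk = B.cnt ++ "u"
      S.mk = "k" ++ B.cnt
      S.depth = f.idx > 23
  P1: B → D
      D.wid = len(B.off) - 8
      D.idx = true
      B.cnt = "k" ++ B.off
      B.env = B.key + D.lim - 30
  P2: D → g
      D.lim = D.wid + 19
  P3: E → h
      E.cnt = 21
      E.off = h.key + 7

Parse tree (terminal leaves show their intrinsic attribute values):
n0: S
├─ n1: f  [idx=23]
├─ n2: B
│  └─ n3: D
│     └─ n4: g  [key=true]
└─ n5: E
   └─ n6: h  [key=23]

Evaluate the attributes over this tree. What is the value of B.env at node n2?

1. n1.idx = 23  [terminal]
2. n2.off = "nr"  ["nr"]
3. n2.key = 27  [27]
4. n3.wid = -6  [len(B.off) - 8]
5. n3.idx = true  [true]
6. n4.key = true  [terminal]
7. n3.lim = 13  [D.wid + 19]
8. n2.cnt = "knr"  ["k" ++ B.off]
9. n2.env = 10  [B.key + D.lim - 30]
10. n5.mk = "knru"  [B.cnt ++ "u"]
11. n6.key = 23  [terminal]
12. n5.cnt = 21  [21]
13. n5.off = 30  [h.key + 7]
14. n0.mk = "kknr"  ["k" ++ B.cnt]
15. n0.depth = false  [f.idx > 23]

10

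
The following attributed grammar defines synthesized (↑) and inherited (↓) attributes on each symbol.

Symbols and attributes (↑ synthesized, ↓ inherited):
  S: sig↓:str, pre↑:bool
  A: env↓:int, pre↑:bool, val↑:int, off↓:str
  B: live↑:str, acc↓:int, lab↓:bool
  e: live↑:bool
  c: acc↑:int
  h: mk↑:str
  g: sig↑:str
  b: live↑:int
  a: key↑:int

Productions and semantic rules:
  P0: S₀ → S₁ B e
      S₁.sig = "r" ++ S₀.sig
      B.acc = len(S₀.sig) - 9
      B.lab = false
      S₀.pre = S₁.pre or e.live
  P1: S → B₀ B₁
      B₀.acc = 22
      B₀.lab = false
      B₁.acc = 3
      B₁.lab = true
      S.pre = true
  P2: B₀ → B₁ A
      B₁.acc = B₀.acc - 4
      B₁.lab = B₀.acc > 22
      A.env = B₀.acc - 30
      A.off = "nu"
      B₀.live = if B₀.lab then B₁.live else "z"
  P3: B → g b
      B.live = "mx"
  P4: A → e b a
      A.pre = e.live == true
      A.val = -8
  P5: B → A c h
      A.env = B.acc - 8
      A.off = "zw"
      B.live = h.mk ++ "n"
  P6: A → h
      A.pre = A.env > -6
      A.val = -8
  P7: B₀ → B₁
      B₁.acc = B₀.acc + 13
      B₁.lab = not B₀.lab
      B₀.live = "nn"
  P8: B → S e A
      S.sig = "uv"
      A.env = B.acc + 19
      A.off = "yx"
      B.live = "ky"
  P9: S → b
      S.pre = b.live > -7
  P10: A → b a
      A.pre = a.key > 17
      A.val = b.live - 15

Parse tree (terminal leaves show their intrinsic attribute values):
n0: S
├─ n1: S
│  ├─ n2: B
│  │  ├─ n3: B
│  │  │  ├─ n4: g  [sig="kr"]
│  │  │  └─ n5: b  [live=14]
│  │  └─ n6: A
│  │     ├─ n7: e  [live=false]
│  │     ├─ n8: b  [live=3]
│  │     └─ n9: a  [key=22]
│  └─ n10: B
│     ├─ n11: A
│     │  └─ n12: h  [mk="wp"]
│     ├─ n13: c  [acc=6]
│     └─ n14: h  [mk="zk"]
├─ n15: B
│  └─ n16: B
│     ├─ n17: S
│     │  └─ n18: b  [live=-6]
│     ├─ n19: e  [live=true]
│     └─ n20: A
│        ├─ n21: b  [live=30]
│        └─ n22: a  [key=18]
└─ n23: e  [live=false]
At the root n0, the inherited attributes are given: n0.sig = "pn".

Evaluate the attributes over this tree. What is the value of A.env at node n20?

1. n0.sig = "pn"  [given at root]
2. n1.sig = "rpn"  ["r" ++ S₀.sig]
3. n2.acc = 22  [22]
4. n2.lab = false  [false]
5. n3.acc = 18  [B₀.acc - 4]
6. n3.lab = false  [B₀.acc > 22]
7. n4.sig = "kr"  [terminal]
8. n5.live = 14  [terminal]
9. n3.live = "mx"  ["mx"]
10. n6.env = -8  [B₀.acc - 30]
11. n6.off = "nu"  ["nu"]
12. n7.live = false  [terminal]
13. n8.live = 3  [terminal]
14. n9.key = 22  [terminal]
15. n6.pre = false  [e.live == true]
16. n6.val = -8  [-8]
17. n2.live = "z"  [if B₀.lab then B₁.live else "z"]
18. n10.acc = 3  [3]
19. n10.lab = true  [true]
20. n11.env = -5  [B.acc - 8]
21. n11.off = "zw"  ["zw"]
22. n12.mk = "wp"  [terminal]
23. n11.pre = true  [A.env > -6]
24. n11.val = -8  [-8]
25. n13.acc = 6  [terminal]
26. n14.mk = "zk"  [terminal]
27. n10.live = "zkn"  [h.mk ++ "n"]
28. n1.pre = true  [true]
29. n15.acc = -7  [len(S₀.sig) - 9]
30. n15.lab = false  [false]
31. n16.acc = 6  [B₀.acc + 13]
32. n16.lab = true  [not B₀.lab]
33. n17.sig = "uv"  ["uv"]
34. n18.live = -6  [terminal]
35. n17.pre = true  [b.live > -7]
36. n19.live = true  [terminal]
37. n20.env = 25  [B.acc + 19]
38. n20.off = "yx"  ["yx"]
39. n21.live = 30  [terminal]
40. n22.key = 18  [terminal]
41. n20.pre = true  [a.key > 17]
42. n20.val = 15  [b.live - 15]
43. n16.live = "ky"  ["ky"]
44. n15.live = "nn"  ["nn"]
45. n23.live = false  [terminal]
46. n0.pre = true  [S₁.pre or e.live]

25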